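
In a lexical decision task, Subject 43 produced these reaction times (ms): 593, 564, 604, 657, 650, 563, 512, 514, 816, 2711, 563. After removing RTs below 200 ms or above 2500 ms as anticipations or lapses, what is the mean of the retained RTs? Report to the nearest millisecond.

Excluded: 2711
Retained (n=10): Σ = 6036
Mean = 6036/10 = 603.6000

604 ms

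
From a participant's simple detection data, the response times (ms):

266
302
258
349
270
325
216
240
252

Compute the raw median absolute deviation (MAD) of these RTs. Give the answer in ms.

26 ms

Sorted: 216, 240, 252, 258, 266, 270, 302, 325, 349 → median = 266
|x − 266|: 0, 36, 8, 83, 4, 59, 50, 26, 14
Sorted deviations: 0, 4, 8, 14, 26, 36, 50, 59, 83 → MAD = 26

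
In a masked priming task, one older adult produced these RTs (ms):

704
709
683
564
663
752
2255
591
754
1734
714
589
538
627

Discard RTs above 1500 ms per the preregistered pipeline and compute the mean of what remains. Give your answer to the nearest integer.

657 ms

Excluded: 1734, 2255
Retained (n=12): Σ = 7888
Mean = 7888/12 = 657.3333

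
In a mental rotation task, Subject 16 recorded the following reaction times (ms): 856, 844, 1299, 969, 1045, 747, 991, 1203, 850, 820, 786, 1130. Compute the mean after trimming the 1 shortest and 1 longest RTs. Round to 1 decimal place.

949.4 ms

Sorted: 747, 786, 820, 844, 850, 856, 969, 991, 1045, 1130, 1203, 1299
Drop lowest 1 (747) and highest 1 (1299)
Remaining (n=10): Σ = 9494, mean = 9494/10 = 949.400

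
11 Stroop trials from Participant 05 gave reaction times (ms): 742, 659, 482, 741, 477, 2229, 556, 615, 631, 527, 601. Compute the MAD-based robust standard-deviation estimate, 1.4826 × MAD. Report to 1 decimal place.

Sorted: 477, 482, 527, 556, 601, 615, 631, 659, 741, 742, 2229 → median = 615
|x − 615| sorted: 0, 14, 16, 44, 59, 88, 126, 127, 133, 138, 1614 → MAD = 88
Robust SD ≈ 1.4826 × 88 = 130.469

130.5 ms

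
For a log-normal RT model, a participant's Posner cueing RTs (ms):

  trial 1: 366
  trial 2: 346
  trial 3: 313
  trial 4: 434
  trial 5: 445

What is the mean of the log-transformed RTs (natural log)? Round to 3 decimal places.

ln(RT): 5.9026, 5.8464, 5.7462, 6.0730, 6.0981
Σ ln(RT) = 29.6664
Mean = 29.6664/5 = 5.93328

5.933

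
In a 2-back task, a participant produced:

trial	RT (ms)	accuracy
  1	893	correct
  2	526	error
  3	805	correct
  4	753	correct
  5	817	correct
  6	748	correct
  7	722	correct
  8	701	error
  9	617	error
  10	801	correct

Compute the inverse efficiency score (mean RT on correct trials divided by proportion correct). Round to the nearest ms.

Correct trials (n=7): 893, 805, 753, 817, 748, 722, 801
Mean correct RT = 5539/7 = 791.2857 ms
Proportion correct = 7/10
IES = 791.2857 / (7/10) = 1130.408 ms

1130 ms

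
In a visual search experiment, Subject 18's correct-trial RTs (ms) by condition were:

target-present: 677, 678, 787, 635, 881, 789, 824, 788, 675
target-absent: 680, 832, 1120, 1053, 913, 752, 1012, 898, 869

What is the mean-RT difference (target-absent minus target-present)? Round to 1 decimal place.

M(target-present) = 6734/9 = 748.222
M(target-absent) = 8129/9 = 903.222
Difference = 903.222 − 748.222 = 155.000 ms

155.0 ms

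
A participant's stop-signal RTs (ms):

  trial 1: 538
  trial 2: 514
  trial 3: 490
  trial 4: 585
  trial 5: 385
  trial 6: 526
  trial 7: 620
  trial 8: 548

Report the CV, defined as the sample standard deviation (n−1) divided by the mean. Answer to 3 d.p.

0.133

n = 8, Σ = 4206, M = 525.7500
Σ(x−M)² = 34265.500; s = √(34265.500/7) = 69.9648
CV = 69.9648 / 525.7500 = 0.13308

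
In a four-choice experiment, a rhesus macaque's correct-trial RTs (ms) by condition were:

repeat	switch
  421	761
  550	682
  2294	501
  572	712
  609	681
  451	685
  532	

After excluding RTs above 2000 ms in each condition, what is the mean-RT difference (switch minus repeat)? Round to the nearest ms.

148 ms

repeat: exclude 2294
M(repeat) = 3135/6 = 522.500
M(switch) = 4022/6 = 670.333
Difference = 670.333 − 522.500 = 147.833 ms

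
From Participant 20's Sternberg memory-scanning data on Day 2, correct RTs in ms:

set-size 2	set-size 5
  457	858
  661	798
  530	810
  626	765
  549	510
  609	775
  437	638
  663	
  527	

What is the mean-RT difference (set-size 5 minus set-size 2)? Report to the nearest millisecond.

174 ms

M(set-size 2) = 5059/9 = 562.111
M(set-size 5) = 5154/7 = 736.286
Difference = 736.286 − 562.111 = 174.175 ms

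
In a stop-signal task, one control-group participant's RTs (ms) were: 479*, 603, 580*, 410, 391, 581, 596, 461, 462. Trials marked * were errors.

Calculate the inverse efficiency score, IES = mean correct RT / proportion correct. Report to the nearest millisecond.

Correct trials (n=7): 603, 410, 391, 581, 596, 461, 462
Mean correct RT = 3504/7 = 500.5714 ms
Proportion correct = 7/9
IES = 500.5714 / (7/9) = 643.592 ms

644 ms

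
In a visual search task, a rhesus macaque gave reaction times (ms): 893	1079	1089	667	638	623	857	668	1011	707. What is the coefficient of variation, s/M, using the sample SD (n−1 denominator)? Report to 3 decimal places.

0.227

n = 10, Σ = 8232, M = 823.2000
Σ(x−M)² = 313733.600; s = √(313733.600/9) = 186.7064
CV = 186.7064 / 823.2000 = 0.22681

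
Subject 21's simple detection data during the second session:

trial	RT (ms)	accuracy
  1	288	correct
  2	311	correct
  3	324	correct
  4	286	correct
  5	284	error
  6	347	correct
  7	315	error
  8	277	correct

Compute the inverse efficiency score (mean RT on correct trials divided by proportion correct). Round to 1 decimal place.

407.3 ms

Correct trials (n=6): 288, 311, 324, 286, 347, 277
Mean correct RT = 1833/6 = 305.5000 ms
Proportion correct = 6/8
IES = 305.5000 / (6/8) = 407.333 ms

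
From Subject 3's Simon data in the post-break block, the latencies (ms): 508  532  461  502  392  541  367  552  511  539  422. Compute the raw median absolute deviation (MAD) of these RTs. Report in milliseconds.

33 ms

Sorted: 367, 392, 422, 461, 502, 508, 511, 532, 539, 541, 552 → median = 508
|x − 508|: 0, 24, 47, 6, 116, 33, 141, 44, 3, 31, 86
Sorted deviations: 0, 3, 6, 24, 31, 33, 44, 47, 86, 116, 141 → MAD = 33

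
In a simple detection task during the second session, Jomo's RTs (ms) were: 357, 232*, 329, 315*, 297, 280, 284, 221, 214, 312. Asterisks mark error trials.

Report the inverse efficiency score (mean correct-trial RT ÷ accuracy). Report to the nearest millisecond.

358 ms

Correct trials (n=8): 357, 329, 297, 280, 284, 221, 214, 312
Mean correct RT = 2294/8 = 286.7500 ms
Proportion correct = 8/10
IES = 286.7500 / (8/10) = 358.438 ms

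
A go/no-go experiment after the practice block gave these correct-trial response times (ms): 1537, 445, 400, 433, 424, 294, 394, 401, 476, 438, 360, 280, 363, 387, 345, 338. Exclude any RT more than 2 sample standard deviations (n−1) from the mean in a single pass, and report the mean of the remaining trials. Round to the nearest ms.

n = 16, ΣRT = 7315, M = 457.188
Σ(x−M)² = 1287032.44; s = √(1287032.44/15) = 292.920
Cutoffs: 457.188 ± 2·292.920 → [-128.7, 1043.0]
Outside: 1537 → excluded.
Retained (n=15): Σ = 5778, mean = 5778/15 = 385.200

385 ms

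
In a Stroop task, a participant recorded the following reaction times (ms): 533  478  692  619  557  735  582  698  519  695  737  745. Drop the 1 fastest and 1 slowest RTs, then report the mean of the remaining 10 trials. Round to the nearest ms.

637 ms

Sorted: 478, 519, 533, 557, 582, 619, 692, 695, 698, 735, 737, 745
Drop lowest 1 (478) and highest 1 (745)
Remaining (n=10): Σ = 6367, mean = 6367/10 = 636.700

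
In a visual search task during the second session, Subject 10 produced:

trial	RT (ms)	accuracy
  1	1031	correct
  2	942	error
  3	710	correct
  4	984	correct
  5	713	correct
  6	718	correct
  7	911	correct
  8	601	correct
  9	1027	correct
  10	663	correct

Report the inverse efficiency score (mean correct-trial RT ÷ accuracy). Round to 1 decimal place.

908.4 ms

Correct trials (n=9): 1031, 710, 984, 713, 718, 911, 601, 1027, 663
Mean correct RT = 7358/9 = 817.5556 ms
Proportion correct = 9/10
IES = 817.5556 / (9/10) = 908.395 ms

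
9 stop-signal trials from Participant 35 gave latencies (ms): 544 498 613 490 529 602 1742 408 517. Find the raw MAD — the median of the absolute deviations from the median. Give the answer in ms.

39 ms

Sorted: 408, 490, 498, 517, 529, 544, 602, 613, 1742 → median = 529
|x − 529|: 15, 31, 84, 39, 0, 73, 1213, 121, 12
Sorted deviations: 0, 12, 15, 31, 39, 73, 84, 121, 1213 → MAD = 39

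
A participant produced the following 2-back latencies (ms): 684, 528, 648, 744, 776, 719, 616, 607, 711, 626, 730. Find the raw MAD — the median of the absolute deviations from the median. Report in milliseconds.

58 ms

Sorted: 528, 607, 616, 626, 648, 684, 711, 719, 730, 744, 776 → median = 684
|x − 684|: 0, 156, 36, 60, 92, 35, 68, 77, 27, 58, 46
Sorted deviations: 0, 27, 35, 36, 46, 58, 60, 68, 77, 92, 156 → MAD = 58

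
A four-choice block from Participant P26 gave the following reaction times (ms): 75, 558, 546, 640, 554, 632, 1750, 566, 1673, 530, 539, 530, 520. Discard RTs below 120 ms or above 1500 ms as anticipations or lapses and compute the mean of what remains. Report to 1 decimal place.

561.5 ms

Excluded: 75, 1673, 1750
Retained (n=10): Σ = 5615
Mean = 5615/10 = 561.5000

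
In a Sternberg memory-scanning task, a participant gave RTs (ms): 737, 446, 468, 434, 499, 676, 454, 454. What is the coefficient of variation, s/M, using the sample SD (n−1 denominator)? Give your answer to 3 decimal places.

0.225

n = 8, Σ = 4168, M = 521.0000
Σ(x−M)² = 96146.000; s = √(96146.000/7) = 117.1970
CV = 117.1970 / 521.0000 = 0.22495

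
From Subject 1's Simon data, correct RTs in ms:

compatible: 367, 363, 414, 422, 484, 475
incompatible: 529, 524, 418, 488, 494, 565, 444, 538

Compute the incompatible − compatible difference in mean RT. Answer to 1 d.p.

M(compatible) = 2525/6 = 420.833
M(incompatible) = 4000/8 = 500.000
Difference = 500.000 − 420.833 = 79.167 ms

79.2 ms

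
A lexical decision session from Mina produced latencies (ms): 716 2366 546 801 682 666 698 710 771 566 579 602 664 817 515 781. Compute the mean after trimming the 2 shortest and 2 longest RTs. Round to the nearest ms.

Sorted: 515, 546, 566, 579, 602, 664, 666, 682, 698, 710, 716, 771, 781, 801, 817, 2366
Drop lowest 2 (515, 546) and highest 2 (817, 2366)
Remaining (n=12): Σ = 8236, mean = 8236/12 = 686.333

686 ms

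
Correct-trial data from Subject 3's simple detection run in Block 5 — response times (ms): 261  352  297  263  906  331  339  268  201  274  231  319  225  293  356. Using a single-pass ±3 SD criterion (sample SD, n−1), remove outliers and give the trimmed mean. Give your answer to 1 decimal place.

286.4 ms

n = 15, ΣRT = 4916, M = 327.733
Σ(x−M)² = 389216.93; s = √(389216.93/14) = 166.737
Cutoffs: 327.733 ± 3·166.737 → [-172.5, 827.9]
Outside: 906 → excluded.
Retained (n=14): Σ = 4010, mean = 4010/14 = 286.429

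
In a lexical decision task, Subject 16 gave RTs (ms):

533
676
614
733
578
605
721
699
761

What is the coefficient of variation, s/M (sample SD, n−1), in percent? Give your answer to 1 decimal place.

11.9%

n = 9, Σ = 5920, M = 657.7778
Σ(x−M)² = 48977.556; s = √(48977.556/8) = 78.2445
CV = 78.2445 / 657.7778 = 0.11895 = 11.895%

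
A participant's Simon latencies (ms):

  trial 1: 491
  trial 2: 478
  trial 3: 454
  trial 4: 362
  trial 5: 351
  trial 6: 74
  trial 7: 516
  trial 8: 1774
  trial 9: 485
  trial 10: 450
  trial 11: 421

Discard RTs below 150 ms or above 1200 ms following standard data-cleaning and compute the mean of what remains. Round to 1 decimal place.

445.3 ms

Excluded: 74, 1774
Retained (n=9): Σ = 4008
Mean = 4008/9 = 445.3333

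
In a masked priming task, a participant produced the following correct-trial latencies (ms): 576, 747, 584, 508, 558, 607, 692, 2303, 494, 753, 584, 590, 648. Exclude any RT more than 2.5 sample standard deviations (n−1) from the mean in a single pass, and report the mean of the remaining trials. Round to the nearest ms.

612 ms

n = 13, ΣRT = 9644, M = 741.846
Σ(x−M)² = 2717131.69; s = √(2717131.69/12) = 475.844
Cutoffs: 741.846 ± 2.5·475.844 → [-447.8, 1931.5]
Outside: 2303 → excluded.
Retained (n=12): Σ = 7341, mean = 7341/12 = 611.750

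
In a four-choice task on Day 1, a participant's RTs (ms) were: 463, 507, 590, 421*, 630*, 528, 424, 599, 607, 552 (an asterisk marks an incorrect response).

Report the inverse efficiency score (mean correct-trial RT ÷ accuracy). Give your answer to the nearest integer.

667 ms

Correct trials (n=8): 463, 507, 590, 528, 424, 599, 607, 552
Mean correct RT = 4270/8 = 533.7500 ms
Proportion correct = 8/10
IES = 533.7500 / (8/10) = 667.188 ms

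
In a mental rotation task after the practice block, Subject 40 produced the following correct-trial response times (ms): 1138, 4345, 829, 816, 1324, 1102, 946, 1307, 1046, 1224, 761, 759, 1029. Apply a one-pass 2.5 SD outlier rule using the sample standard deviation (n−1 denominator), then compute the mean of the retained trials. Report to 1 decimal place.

n = 13, ΣRT = 16626, M = 1278.923
Σ(x−M)² = 10640670.92; s = √(10640670.92/12) = 941.659
Cutoffs: 1278.923 ± 2.5·941.659 → [-1075.2, 3633.1]
Outside: 4345 → excluded.
Retained (n=12): Σ = 12281, mean = 12281/12 = 1023.417

1023.4 ms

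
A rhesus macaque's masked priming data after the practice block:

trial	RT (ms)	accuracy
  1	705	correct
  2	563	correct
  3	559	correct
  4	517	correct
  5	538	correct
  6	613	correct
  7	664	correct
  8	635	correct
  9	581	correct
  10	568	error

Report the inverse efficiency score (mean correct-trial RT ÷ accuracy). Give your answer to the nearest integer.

664 ms

Correct trials (n=9): 705, 563, 559, 517, 538, 613, 664, 635, 581
Mean correct RT = 5375/9 = 597.2222 ms
Proportion correct = 9/10
IES = 597.2222 / (9/10) = 663.580 ms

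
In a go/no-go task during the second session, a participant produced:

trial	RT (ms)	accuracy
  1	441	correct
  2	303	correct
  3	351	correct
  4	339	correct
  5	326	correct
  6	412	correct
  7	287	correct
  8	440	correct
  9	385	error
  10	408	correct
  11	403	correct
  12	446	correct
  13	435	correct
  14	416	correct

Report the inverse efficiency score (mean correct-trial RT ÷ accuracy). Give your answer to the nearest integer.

415 ms

Correct trials (n=13): 441, 303, 351, 339, 326, 412, 287, 440, 408, 403, 446, 435, 416
Mean correct RT = 5007/13 = 385.1538 ms
Proportion correct = 13/14
IES = 385.1538 / (13/14) = 414.781 ms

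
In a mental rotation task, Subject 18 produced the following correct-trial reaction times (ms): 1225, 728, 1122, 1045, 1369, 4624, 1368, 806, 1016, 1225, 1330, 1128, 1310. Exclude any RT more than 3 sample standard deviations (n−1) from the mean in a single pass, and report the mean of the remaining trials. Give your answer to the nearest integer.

1139 ms

n = 13, ΣRT = 18296, M = 1407.385
Σ(x−M)² = 11698871.08; s = √(11698871.08/12) = 987.373
Cutoffs: 1407.385 ± 3·987.373 → [-1554.7, 4369.5]
Outside: 4624 → excluded.
Retained (n=12): Σ = 13672, mean = 13672/12 = 1139.333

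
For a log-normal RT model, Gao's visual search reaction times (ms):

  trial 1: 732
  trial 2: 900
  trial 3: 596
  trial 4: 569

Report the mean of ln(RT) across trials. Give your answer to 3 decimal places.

6.533

ln(RT): 6.5958, 6.8024, 6.3902, 6.3439
Σ ln(RT) = 26.1323
Mean = 26.1323/4 = 6.53307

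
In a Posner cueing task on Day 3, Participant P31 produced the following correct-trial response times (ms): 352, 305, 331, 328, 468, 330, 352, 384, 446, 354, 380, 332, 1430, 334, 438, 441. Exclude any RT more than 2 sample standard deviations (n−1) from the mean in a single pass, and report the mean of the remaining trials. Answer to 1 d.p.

371.7 ms

n = 16, ΣRT = 7005, M = 437.812
Σ(x−M)² = 1088118.44; s = √(1088118.44/15) = 269.335
Cutoffs: 437.812 ± 2·269.335 → [-100.9, 976.5]
Outside: 1430 → excluded.
Retained (n=15): Σ = 5575, mean = 5575/15 = 371.667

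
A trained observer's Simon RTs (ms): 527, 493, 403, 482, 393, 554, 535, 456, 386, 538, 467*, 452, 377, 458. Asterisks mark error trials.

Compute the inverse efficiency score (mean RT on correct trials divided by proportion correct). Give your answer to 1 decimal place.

Correct trials (n=13): 527, 493, 403, 482, 393, 554, 535, 456, 386, 538, 452, 377, 458
Mean correct RT = 6054/13 = 465.6923 ms
Proportion correct = 13/14
IES = 465.6923 / (13/14) = 501.515 ms

501.5 ms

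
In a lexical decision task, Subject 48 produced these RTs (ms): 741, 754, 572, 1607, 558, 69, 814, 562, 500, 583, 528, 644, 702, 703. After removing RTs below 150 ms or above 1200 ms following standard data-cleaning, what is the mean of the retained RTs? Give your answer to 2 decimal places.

Excluded: 69, 1607
Retained (n=12): Σ = 7661
Mean = 7661/12 = 638.4167

638.42 ms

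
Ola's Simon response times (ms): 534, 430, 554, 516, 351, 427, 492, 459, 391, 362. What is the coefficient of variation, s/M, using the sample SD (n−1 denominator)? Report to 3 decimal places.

0.158

n = 10, Σ = 4516, M = 451.6000
Σ(x−M)² = 46002.400; s = √(46002.400/9) = 71.4939
CV = 71.4939 / 451.6000 = 0.15831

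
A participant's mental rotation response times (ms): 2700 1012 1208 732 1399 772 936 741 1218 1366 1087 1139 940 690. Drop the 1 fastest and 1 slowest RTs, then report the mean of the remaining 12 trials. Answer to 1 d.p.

Sorted: 690, 732, 741, 772, 936, 940, 1012, 1087, 1139, 1208, 1218, 1366, 1399, 2700
Drop lowest 1 (690) and highest 1 (2700)
Remaining (n=12): Σ = 12550, mean = 12550/12 = 1045.833

1045.8 ms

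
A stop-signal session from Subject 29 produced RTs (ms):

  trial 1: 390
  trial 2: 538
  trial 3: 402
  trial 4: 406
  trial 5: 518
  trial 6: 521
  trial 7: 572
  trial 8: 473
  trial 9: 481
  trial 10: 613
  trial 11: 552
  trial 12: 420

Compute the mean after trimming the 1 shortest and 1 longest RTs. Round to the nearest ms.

488 ms

Sorted: 390, 402, 406, 420, 473, 481, 518, 521, 538, 552, 572, 613
Drop lowest 1 (390) and highest 1 (613)
Remaining (n=10): Σ = 4883, mean = 4883/10 = 488.300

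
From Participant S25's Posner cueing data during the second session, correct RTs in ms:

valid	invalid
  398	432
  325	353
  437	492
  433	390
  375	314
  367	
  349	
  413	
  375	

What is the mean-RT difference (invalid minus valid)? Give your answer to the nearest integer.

M(valid) = 3472/9 = 385.778
M(invalid) = 1981/5 = 396.200
Difference = 396.200 − 385.778 = 10.422 ms

10 ms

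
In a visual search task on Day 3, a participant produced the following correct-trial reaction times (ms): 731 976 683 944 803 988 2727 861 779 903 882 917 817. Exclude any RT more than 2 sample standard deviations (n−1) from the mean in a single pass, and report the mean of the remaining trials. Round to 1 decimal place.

n = 13, ΣRT = 13011, M = 1000.846
Σ(x−M)² = 3329907.69; s = √(3329907.69/12) = 526.775
Cutoffs: 1000.846 ± 2·526.775 → [-52.7, 2054.4]
Outside: 2727 → excluded.
Retained (n=12): Σ = 10284, mean = 10284/12 = 857.000

857.0 ms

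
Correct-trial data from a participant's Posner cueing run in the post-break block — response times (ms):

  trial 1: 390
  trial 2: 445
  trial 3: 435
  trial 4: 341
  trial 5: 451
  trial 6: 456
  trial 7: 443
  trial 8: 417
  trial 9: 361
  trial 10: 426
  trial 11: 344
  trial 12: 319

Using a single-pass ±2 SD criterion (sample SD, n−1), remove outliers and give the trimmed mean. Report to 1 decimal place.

402.3 ms

n = 12, ΣRT = 4828, M = 402.333
Σ(x−M)² = 26534.67; s = √(26534.67/11) = 49.115
Cutoffs: 402.333 ± 2·49.115 → [304.1, 500.6]
No RTs fall outside the cutoffs; all 12 retained. Mean = 4828/12 = 402.333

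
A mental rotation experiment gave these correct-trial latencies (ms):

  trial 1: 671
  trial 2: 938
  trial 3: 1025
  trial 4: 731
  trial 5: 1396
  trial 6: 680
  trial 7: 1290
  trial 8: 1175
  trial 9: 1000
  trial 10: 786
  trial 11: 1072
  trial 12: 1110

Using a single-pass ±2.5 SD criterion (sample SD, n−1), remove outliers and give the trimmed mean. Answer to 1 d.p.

n = 12, ΣRT = 11874, M = 989.500
Σ(x−M)² = 620769.00; s = √(620769.00/11) = 237.557
Cutoffs: 989.500 ± 2.5·237.557 → [395.6, 1583.4]
No RTs fall outside the cutoffs; all 12 retained. Mean = 11874/12 = 989.500

989.5 ms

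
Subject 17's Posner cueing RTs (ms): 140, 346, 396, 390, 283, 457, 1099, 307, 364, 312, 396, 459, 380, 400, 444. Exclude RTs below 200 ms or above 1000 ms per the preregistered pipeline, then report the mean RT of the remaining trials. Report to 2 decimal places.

379.54 ms

Excluded: 140, 1099
Retained (n=13): Σ = 4934
Mean = 4934/13 = 379.5385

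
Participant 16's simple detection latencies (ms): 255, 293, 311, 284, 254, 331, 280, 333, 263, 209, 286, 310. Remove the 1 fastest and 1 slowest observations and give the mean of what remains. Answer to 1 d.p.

286.7 ms

Sorted: 209, 254, 255, 263, 280, 284, 286, 293, 310, 311, 331, 333
Drop lowest 1 (209) and highest 1 (333)
Remaining (n=10): Σ = 2867, mean = 2867/10 = 286.700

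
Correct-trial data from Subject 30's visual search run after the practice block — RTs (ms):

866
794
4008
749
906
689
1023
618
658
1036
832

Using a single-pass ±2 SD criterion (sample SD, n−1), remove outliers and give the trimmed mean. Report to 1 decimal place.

817.1 ms

n = 11, ΣRT = 12179, M = 1107.182
Σ(x−M)² = 9443583.64; s = √(9443583.64/10) = 971.781
Cutoffs: 1107.182 ± 2·971.781 → [-836.4, 3050.7]
Outside: 4008 → excluded.
Retained (n=10): Σ = 8171, mean = 8171/10 = 817.100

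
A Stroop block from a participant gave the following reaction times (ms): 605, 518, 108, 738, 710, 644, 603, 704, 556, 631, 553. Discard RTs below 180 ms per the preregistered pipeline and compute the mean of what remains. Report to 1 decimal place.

Excluded: 108
Retained (n=10): Σ = 6262
Mean = 6262/10 = 626.2000

626.2 ms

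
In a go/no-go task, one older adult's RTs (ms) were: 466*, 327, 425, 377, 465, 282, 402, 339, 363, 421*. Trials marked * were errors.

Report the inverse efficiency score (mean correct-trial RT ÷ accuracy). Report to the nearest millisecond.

466 ms

Correct trials (n=8): 327, 425, 377, 465, 282, 402, 339, 363
Mean correct RT = 2980/8 = 372.5000 ms
Proportion correct = 8/10
IES = 372.5000 / (8/10) = 465.625 ms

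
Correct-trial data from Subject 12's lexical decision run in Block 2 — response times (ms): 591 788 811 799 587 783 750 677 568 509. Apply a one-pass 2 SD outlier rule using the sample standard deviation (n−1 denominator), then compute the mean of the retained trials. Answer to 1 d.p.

686.3 ms

n = 10, ΣRT = 6863, M = 686.300
Σ(x−M)² = 116462.10; s = √(116462.10/9) = 113.755
Cutoffs: 686.300 ± 2·113.755 → [458.8, 913.8]
No RTs fall outside the cutoffs; all 10 retained. Mean = 6863/10 = 686.300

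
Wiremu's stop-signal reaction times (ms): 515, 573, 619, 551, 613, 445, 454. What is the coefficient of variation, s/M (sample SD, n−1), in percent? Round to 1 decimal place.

n = 7, Σ = 3770, M = 538.5714
Σ(x−M)² = 29811.714; s = √(29811.714/6) = 70.4884
CV = 70.4884 / 538.5714 = 0.13088 = 13.088%

13.1%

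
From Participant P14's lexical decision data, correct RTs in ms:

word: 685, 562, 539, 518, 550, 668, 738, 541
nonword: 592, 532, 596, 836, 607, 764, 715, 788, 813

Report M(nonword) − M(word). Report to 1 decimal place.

93.5 ms

M(word) = 4801/8 = 600.125
M(nonword) = 6243/9 = 693.667
Difference = 693.667 − 600.125 = 93.542 ms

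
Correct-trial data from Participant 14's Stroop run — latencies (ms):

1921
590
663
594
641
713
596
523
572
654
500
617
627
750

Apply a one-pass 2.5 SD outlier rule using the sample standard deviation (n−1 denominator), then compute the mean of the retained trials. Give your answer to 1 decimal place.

618.5 ms

n = 14, ΣRT = 9961, M = 711.500
Σ(x−M)² = 1632707.50; s = √(1632707.50/13) = 354.391
Cutoffs: 711.500 ± 2.5·354.391 → [-174.5, 1597.5]
Outside: 1921 → excluded.
Retained (n=13): Σ = 8040, mean = 8040/13 = 618.462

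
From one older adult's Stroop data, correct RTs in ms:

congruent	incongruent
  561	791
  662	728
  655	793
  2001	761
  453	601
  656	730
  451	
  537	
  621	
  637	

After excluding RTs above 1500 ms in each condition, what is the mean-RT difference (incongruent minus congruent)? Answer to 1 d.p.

152.6 ms

congruent: exclude 2001
M(congruent) = 5233/9 = 581.444
M(incongruent) = 4404/6 = 734.000
Difference = 734.000 − 581.444 = 152.556 ms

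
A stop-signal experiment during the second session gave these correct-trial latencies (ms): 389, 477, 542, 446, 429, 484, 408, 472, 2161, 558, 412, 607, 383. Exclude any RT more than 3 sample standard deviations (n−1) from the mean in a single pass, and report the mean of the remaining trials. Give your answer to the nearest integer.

467 ms

n = 13, ΣRT = 7768, M = 597.538
Σ(x−M)² = 2703563.23; s = √(2703563.23/12) = 474.655
Cutoffs: 597.538 ± 3·474.655 → [-826.4, 2021.5]
Outside: 2161 → excluded.
Retained (n=12): Σ = 5607, mean = 5607/12 = 467.250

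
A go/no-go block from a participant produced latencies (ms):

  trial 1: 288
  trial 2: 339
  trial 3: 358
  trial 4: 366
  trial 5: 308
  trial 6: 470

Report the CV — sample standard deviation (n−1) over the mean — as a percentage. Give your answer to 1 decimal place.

n = 6, Σ = 2129, M = 354.8333
Σ(x−M)² = 20308.833; s = √(20308.833/5) = 63.7320
CV = 63.7320 / 354.8333 = 0.17961 = 17.961%

18.0%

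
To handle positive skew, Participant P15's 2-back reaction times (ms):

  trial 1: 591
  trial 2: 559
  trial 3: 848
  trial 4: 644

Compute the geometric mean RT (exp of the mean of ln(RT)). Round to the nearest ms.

ln(RT): 6.3818, 6.3261, 6.7429, 6.4677
Mean ln(RT) = 25.9185/4 = 6.47964
Geometric mean = exp(6.47964) = 651.73 ms

652 ms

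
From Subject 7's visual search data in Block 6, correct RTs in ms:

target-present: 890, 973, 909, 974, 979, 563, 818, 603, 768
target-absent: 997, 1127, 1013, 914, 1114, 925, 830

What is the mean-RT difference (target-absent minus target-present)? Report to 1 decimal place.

157.8 ms

M(target-present) = 7477/9 = 830.778
M(target-absent) = 6920/7 = 988.571
Difference = 988.571 − 830.778 = 157.794 ms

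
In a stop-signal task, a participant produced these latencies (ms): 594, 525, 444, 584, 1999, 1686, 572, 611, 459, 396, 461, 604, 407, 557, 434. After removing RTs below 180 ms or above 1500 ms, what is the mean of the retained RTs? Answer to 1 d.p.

511.4 ms

Excluded: 1686, 1999
Retained (n=13): Σ = 6648
Mean = 6648/13 = 511.3846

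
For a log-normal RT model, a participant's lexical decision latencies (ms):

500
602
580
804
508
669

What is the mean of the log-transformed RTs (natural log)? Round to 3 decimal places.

ln(RT): 6.2146, 6.4003, 6.3630, 6.6896, 6.2305, 6.5058
Σ ln(RT) = 38.4038
Mean = 38.4038/6 = 6.40063

6.401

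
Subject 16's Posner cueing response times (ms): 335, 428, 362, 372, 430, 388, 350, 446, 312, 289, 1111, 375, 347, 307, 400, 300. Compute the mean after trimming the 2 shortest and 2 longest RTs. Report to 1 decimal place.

Sorted: 289, 300, 307, 312, 335, 347, 350, 362, 372, 375, 388, 400, 428, 430, 446, 1111
Drop lowest 2 (289, 300) and highest 2 (446, 1111)
Remaining (n=12): Σ = 4406, mean = 4406/12 = 367.167

367.2 ms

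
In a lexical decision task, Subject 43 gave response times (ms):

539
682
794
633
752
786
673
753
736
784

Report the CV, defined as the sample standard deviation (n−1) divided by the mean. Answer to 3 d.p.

0.114

n = 10, Σ = 7132, M = 713.2000
Σ(x−M)² = 59817.600; s = √(59817.600/9) = 81.5255
CV = 81.5255 / 713.2000 = 0.11431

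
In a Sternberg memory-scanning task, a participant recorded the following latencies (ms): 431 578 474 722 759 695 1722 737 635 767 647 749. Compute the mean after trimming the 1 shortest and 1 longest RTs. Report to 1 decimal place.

Sorted: 431, 474, 578, 635, 647, 695, 722, 737, 749, 759, 767, 1722
Drop lowest 1 (431) and highest 1 (1722)
Remaining (n=10): Σ = 6763, mean = 6763/10 = 676.300

676.3 ms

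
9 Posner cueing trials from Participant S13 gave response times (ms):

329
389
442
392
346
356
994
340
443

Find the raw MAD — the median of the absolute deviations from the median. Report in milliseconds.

49 ms

Sorted: 329, 340, 346, 356, 389, 392, 442, 443, 994 → median = 389
|x − 389|: 60, 0, 53, 3, 43, 33, 605, 49, 54
Sorted deviations: 0, 3, 33, 43, 49, 53, 54, 60, 605 → MAD = 49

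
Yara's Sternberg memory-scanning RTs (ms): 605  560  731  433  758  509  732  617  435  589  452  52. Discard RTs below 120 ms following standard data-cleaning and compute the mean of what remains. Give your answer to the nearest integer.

584 ms

Excluded: 52
Retained (n=11): Σ = 6421
Mean = 6421/11 = 583.7273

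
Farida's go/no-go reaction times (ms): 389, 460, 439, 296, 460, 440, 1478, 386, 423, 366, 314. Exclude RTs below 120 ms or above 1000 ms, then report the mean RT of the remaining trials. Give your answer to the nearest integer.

Excluded: 1478
Retained (n=10): Σ = 3973
Mean = 3973/10 = 397.3000

397 ms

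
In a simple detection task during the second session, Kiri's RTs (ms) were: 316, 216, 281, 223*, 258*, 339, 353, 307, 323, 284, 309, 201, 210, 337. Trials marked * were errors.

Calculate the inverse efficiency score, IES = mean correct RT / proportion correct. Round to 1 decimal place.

Correct trials (n=12): 316, 216, 281, 339, 353, 307, 323, 284, 309, 201, 210, 337
Mean correct RT = 3476/12 = 289.6667 ms
Proportion correct = 12/14
IES = 289.6667 / (12/14) = 337.944 ms

337.9 ms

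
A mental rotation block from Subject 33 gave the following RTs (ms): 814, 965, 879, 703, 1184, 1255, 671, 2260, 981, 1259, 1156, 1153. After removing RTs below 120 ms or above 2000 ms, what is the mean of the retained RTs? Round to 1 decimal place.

Excluded: 2260
Retained (n=11): Σ = 11020
Mean = 11020/11 = 1001.8182

1001.8 ms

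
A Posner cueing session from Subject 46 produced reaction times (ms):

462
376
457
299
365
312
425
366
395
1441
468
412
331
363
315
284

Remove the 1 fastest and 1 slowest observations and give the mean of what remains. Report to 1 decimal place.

Sorted: 284, 299, 312, 315, 331, 363, 365, 366, 376, 395, 412, 425, 457, 462, 468, 1441
Drop lowest 1 (284) and highest 1 (1441)
Remaining (n=14): Σ = 5346, mean = 5346/14 = 381.857

381.9 ms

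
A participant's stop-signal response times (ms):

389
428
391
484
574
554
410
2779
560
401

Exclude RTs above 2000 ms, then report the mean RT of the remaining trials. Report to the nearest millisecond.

Excluded: 2779
Retained (n=9): Σ = 4191
Mean = 4191/9 = 465.6667

466 ms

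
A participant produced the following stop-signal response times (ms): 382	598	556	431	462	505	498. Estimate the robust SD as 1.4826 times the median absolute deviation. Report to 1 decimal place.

86.0 ms

Sorted: 382, 431, 462, 498, 505, 556, 598 → median = 498
|x − 498| sorted: 0, 7, 36, 58, 67, 100, 116 → MAD = 58
Robust SD ≈ 1.4826 × 58 = 85.991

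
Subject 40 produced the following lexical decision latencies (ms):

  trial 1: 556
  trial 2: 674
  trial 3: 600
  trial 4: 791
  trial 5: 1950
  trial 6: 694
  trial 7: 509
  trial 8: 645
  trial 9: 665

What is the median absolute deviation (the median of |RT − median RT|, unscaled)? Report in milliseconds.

Sorted: 509, 556, 600, 645, 665, 674, 694, 791, 1950 → median = 665
|x − 665|: 109, 9, 65, 126, 1285, 29, 156, 20, 0
Sorted deviations: 0, 9, 20, 29, 65, 109, 126, 156, 1285 → MAD = 65

65 ms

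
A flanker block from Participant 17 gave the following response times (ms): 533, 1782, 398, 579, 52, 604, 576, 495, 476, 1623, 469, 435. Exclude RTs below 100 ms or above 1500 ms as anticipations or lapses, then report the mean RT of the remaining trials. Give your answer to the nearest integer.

507 ms

Excluded: 52, 1623, 1782
Retained (n=9): Σ = 4565
Mean = 4565/9 = 507.2222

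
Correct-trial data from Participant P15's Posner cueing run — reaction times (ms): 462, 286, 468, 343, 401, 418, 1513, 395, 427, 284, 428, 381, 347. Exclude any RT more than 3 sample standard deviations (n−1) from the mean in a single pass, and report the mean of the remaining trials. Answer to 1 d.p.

n = 13, ΣRT = 6153, M = 473.308
Σ(x−M)² = 1212108.77; s = √(1212108.77/12) = 317.819
Cutoffs: 473.308 ± 3·317.819 → [-480.2, 1426.8]
Outside: 1513 → excluded.
Retained (n=12): Σ = 4640, mean = 4640/12 = 386.667

386.7 ms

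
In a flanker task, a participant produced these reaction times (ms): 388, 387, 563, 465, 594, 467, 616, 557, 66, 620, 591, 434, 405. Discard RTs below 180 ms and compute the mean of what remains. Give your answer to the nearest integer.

Excluded: 66
Retained (n=12): Σ = 6087
Mean = 6087/12 = 507.2500

507 ms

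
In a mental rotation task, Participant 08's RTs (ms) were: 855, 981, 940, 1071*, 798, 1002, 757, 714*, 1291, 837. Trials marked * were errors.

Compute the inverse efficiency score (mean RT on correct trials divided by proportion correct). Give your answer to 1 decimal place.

1165.8 ms

Correct trials (n=8): 855, 981, 940, 798, 1002, 757, 1291, 837
Mean correct RT = 7461/8 = 932.6250 ms
Proportion correct = 8/10
IES = 932.6250 / (8/10) = 1165.781 ms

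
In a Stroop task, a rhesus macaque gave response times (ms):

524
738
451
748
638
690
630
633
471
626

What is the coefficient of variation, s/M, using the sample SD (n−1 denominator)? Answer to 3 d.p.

0.168

n = 10, Σ = 6149, M = 614.9000
Σ(x−M)² = 95554.900; s = √(95554.900/9) = 103.0399
CV = 103.0399 / 614.9000 = 0.16757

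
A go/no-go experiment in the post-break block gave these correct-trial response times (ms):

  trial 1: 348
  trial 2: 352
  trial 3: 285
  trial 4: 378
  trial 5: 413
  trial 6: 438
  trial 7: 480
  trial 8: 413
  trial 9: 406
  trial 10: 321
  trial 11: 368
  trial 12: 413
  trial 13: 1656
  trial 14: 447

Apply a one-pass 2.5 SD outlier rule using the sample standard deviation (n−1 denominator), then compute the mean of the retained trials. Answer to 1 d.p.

389.4 ms

n = 14, ΣRT = 6718, M = 479.857
Σ(x−M)² = 1524833.71; s = √(1524833.71/13) = 342.483
Cutoffs: 479.857 ± 2.5·342.483 → [-376.4, 1336.1]
Outside: 1656 → excluded.
Retained (n=13): Σ = 5062, mean = 5062/13 = 389.385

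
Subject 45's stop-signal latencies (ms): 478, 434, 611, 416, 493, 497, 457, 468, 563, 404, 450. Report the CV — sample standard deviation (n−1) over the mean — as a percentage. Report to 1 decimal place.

12.9%

n = 11, Σ = 5271, M = 479.1818
Σ(x−M)² = 38065.636; s = √(38065.636/10) = 61.6974
CV = 61.6974 / 479.1818 = 0.12876 = 12.876%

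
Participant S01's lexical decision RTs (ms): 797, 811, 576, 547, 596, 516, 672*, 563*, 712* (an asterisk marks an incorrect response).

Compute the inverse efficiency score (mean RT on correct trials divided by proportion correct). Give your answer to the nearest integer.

Correct trials (n=6): 797, 811, 576, 547, 596, 516
Mean correct RT = 3843/6 = 640.5000 ms
Proportion correct = 6/9
IES = 640.5000 / (6/9) = 960.750 ms

961 ms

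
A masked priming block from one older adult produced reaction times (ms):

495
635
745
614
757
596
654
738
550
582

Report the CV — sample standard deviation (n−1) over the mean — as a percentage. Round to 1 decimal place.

13.8%

n = 10, Σ = 6366, M = 636.6000
Σ(x−M)² = 69524.400; s = √(69524.400/9) = 87.8916
CV = 87.8916 / 636.6000 = 0.13806 = 13.806%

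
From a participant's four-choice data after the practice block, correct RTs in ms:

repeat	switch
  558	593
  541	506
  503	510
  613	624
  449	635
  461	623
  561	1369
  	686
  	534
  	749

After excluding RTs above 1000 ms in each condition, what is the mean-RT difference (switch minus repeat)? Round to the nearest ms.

switch: exclude 1369
M(repeat) = 3686/7 = 526.571
M(switch) = 5460/9 = 606.667
Difference = 606.667 − 526.571 = 80.095 ms

80 ms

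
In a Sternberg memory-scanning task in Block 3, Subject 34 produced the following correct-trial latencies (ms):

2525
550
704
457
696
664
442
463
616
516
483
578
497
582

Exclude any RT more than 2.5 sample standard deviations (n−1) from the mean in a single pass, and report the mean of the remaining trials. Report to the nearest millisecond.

n = 14, ΣRT = 9773, M = 698.071
Σ(x−M)² = 3694200.93; s = √(3694200.93/13) = 533.075
Cutoffs: 698.071 ± 2.5·533.075 → [-634.6, 2030.8]
Outside: 2525 → excluded.
Retained (n=13): Σ = 7248, mean = 7248/13 = 557.538

558 ms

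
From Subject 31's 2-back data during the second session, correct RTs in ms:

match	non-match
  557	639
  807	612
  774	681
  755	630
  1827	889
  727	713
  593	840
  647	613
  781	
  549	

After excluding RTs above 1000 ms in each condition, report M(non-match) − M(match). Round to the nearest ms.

match: exclude 1827
M(match) = 6190/9 = 687.778
M(non-match) = 5617/8 = 702.125
Difference = 702.125 − 687.778 = 14.347 ms

14 ms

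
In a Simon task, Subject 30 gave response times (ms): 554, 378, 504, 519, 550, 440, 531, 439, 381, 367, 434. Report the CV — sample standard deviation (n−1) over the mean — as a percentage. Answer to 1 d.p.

15.3%

n = 11, Σ = 5097, M = 463.3636
Σ(x−M)² = 50400.545; s = √(50400.545/10) = 70.9933
CV = 70.9933 / 463.3636 = 0.15321 = 15.321%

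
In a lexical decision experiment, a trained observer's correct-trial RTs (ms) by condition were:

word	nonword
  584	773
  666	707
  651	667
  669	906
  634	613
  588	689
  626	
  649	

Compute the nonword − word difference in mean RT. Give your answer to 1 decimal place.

M(word) = 5067/8 = 633.375
M(nonword) = 4355/6 = 725.833
Difference = 725.833 − 633.375 = 92.458 ms

92.5 ms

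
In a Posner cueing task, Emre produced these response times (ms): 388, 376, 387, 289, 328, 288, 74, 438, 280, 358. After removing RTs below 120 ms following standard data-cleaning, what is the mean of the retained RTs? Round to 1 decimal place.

348.0 ms

Excluded: 74
Retained (n=9): Σ = 3132
Mean = 3132/9 = 348.0000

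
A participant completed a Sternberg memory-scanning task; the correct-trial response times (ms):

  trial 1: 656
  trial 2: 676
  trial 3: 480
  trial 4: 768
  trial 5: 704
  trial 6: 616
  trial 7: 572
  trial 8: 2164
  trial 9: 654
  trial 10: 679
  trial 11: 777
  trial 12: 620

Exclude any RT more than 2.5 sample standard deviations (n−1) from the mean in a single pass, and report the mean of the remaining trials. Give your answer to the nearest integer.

655 ms

n = 12, ΣRT = 9366, M = 780.500
Σ(x−M)² = 2159411.00; s = √(2159411.00/11) = 443.069
Cutoffs: 780.500 ± 2.5·443.069 → [-327.2, 1888.2]
Outside: 2164 → excluded.
Retained (n=11): Σ = 7202, mean = 7202/11 = 654.727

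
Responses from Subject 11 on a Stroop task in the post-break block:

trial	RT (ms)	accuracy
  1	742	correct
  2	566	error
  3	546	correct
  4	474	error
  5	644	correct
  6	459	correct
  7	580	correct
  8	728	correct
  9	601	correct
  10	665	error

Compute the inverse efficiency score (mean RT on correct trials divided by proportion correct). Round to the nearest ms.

Correct trials (n=7): 742, 546, 644, 459, 580, 728, 601
Mean correct RT = 4300/7 = 614.2857 ms
Proportion correct = 7/10
IES = 614.2857 / (7/10) = 877.551 ms

878 ms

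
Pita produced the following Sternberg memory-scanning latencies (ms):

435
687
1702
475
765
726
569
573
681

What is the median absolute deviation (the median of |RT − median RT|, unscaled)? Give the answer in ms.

Sorted: 435, 475, 569, 573, 681, 687, 726, 765, 1702 → median = 681
|x − 681|: 246, 6, 1021, 206, 84, 45, 112, 108, 0
Sorted deviations: 0, 6, 45, 84, 108, 112, 206, 246, 1021 → MAD = 108

108 ms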